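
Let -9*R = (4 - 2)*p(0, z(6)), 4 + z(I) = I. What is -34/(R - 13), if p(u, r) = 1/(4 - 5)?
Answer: 306/115 ≈ 2.6609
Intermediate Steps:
z(I) = -4 + I
p(u, r) = -1 (p(u, r) = 1/(-1) = -1)
R = 2/9 (R = -(4 - 2)*(-1)/9 = -2*(-1)/9 = -⅑*(-2) = 2/9 ≈ 0.22222)
-34/(R - 13) = -34/(2/9 - 13) = -34/(-115/9) = -9/115*(-34) = 306/115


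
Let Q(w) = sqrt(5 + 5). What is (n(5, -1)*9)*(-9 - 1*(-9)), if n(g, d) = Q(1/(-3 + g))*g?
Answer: 0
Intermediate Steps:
Q(w) = sqrt(10)
n(g, d) = g*sqrt(10) (n(g, d) = sqrt(10)*g = g*sqrt(10))
(n(5, -1)*9)*(-9 - 1*(-9)) = ((5*sqrt(10))*9)*(-9 - 1*(-9)) = (45*sqrt(10))*(-9 + 9) = (45*sqrt(10))*0 = 0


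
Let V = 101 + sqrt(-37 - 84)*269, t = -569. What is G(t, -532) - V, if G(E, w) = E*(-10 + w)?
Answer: 308297 - 2959*I ≈ 3.083e+5 - 2959.0*I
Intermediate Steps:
V = 101 + 2959*I (V = 101 + sqrt(-121)*269 = 101 + (11*I)*269 = 101 + 2959*I ≈ 101.0 + 2959.0*I)
G(t, -532) - V = -569*(-10 - 532) - (101 + 2959*I) = -569*(-542) + (-101 - 2959*I) = 308398 + (-101 - 2959*I) = 308297 - 2959*I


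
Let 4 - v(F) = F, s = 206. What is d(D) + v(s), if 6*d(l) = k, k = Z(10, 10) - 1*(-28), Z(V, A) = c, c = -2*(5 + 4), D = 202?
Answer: -601/3 ≈ -200.33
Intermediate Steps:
c = -18 (c = -2*9 = -18)
v(F) = 4 - F
Z(V, A) = -18
k = 10 (k = -18 - 1*(-28) = -18 + 28 = 10)
d(l) = 5/3 (d(l) = (1/6)*10 = 5/3)
d(D) + v(s) = 5/3 + (4 - 1*206) = 5/3 + (4 - 206) = 5/3 - 202 = -601/3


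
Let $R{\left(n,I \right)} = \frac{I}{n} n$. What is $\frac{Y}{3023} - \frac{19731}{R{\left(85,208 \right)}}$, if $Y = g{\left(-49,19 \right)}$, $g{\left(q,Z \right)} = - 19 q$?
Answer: $- \frac{59453165}{628784} \approx -94.553$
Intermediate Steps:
$R{\left(n,I \right)} = I$
$Y = 931$ ($Y = \left(-19\right) \left(-49\right) = 931$)
$\frac{Y}{3023} - \frac{19731}{R{\left(85,208 \right)}} = \frac{931}{3023} - \frac{19731}{208} = - \frac{59453165}{628784}$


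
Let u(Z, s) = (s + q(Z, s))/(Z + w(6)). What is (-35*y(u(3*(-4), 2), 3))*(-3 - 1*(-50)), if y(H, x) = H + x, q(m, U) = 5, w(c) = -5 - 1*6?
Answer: -101990/23 ≈ -4434.3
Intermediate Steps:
w(c) = -11 (w(c) = -5 - 6 = -11)
u(Z, s) = (5 + s)/(-11 + Z) (u(Z, s) = (s + 5)/(Z - 11) = (5 + s)/(-11 + Z))
(-35*y(u(3*(-4), 2), 3))*(-3 - 1*(-50)) = (-35*((5 + 2)/(-11 + 3*(-4)) + 3))*(-3 - 1*(-50)) = (-35*(7/(-11 - 12) + 3))*(-3 + 50) = -35*(7/(-23) + 3)*47 = -35*(-1/23*7 + 3)*47 = -35*(-7/23 + 3)*47 = -35*62/23*47 = -2170/23*47 = -101990/23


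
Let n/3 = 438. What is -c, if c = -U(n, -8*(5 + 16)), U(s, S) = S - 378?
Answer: -546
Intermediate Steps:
n = 1314 (n = 3*438 = 1314)
U(s, S) = -378 + S
c = 546 (c = -(-378 - 8*(5 + 16)) = -(-378 - 8*21) = -(-378 - 168) = -1*(-546) = 546)
-c = -1*546 = -546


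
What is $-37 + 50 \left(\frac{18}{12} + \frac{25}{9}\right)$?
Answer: $\frac{1592}{9} \approx 176.89$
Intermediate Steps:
$-37 + 50 \left(\frac{18}{12} + \frac{25}{9}\right) = -37 + 50 \left(18 \cdot \frac{1}{12} + 25 \cdot \frac{1}{9}\right) = -37 + 50 \left(\frac{3}{2} + \frac{25}{9}\right) = -37 + 50 \cdot \frac{77}{18} = -37 + \frac{1925}{9} = \frac{1592}{9}$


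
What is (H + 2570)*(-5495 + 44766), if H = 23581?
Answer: 1026975921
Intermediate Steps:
(H + 2570)*(-5495 + 44766) = (23581 + 2570)*(-5495 + 44766) = 26151*39271 = 1026975921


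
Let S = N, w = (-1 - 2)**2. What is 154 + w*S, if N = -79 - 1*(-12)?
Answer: -449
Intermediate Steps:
w = 9 (w = (-3)**2 = 9)
N = -67 (N = -79 + 12 = -67)
S = -67
154 + w*S = 154 + 9*(-67) = 154 - 603 = -449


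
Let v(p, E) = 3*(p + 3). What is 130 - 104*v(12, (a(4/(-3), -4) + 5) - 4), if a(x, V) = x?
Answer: -4550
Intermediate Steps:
v(p, E) = 9 + 3*p (v(p, E) = 3*(3 + p) = 9 + 3*p)
130 - 104*v(12, (a(4/(-3), -4) + 5) - 4) = 130 - 104*(9 + 3*12) = 130 - 104*(9 + 36) = 130 - 104*45 = 130 - 4680 = -4550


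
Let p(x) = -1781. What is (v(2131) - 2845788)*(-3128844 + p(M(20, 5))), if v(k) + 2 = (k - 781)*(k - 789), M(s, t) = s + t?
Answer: 3237348006250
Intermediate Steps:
v(k) = -2 + (-789 + k)*(-781 + k) (v(k) = -2 + (k - 781)*(k - 789) = -2 + (-781 + k)*(-789 + k) = -2 + (-789 + k)*(-781 + k))
(v(2131) - 2845788)*(-3128844 + p(M(20, 5))) = ((616207 + 2131² - 1570*2131) - 2845788)*(-3128844 - 1781) = ((616207 + 4541161 - 3345670) - 2845788)*(-3130625) = (1811698 - 2845788)*(-3130625) = -1034090*(-3130625) = 3237348006250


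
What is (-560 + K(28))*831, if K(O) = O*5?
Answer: -349020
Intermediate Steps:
K(O) = 5*O
(-560 + K(28))*831 = (-560 + 5*28)*831 = (-560 + 140)*831 = -420*831 = -349020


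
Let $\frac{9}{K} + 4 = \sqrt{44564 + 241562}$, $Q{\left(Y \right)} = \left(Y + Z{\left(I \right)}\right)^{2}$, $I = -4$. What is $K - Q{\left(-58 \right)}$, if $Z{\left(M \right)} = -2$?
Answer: $- \frac{57221998}{15895} + \frac{\sqrt{286126}}{31790} \approx -3600.0$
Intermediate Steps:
$Q{\left(Y \right)} = \left(-2 + Y\right)^{2}$ ($Q{\left(Y \right)} = \left(Y - 2\right)^{2} = \left(-2 + Y\right)^{2}$)
$K = \frac{9}{-4 + \sqrt{286126}}$ ($K = \frac{9}{-4 + \sqrt{44564 + 241562}} = \frac{9}{-4 + \sqrt{286126}} \approx 0.016952$)
$K - Q{\left(-58 \right)} = \left(\frac{2}{15895} + \frac{\sqrt{286126}}{31790}\right) - \left(-2 - 58\right)^{2} = \left(\frac{2}{15895} + \frac{\sqrt{286126}}{31790}\right) - \left(-60\right)^{2} = \left(\frac{2}{15895} + \frac{\sqrt{286126}}{31790}\right) - 3600 = - \frac{57221998}{15895} + \frac{\sqrt{286126}}{31790}$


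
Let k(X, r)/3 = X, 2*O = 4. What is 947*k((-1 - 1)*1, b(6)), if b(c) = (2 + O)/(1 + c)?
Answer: -5682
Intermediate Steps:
O = 2 (O = (1/2)*4 = 2)
b(c) = 4/(1 + c) (b(c) = (2 + 2)/(1 + c) = 4/(1 + c))
k(X, r) = 3*X
947*k((-1 - 1)*1, b(6)) = 947*(3*((-1 - 1)*1)) = 947*(3*(-2*1)) = 947*(3*(-2)) = 947*(-6) = -5682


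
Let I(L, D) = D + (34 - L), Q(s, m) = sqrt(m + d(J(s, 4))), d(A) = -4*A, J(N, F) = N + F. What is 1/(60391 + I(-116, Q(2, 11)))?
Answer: 4657/281939438 - I*sqrt(13)/3665212694 ≈ 1.6518e-5 - 9.8372e-10*I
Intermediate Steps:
J(N, F) = F + N
Q(s, m) = sqrt(-16 + m - 4*s) (Q(s, m) = sqrt(m - 4*(4 + s)) = sqrt(m + (-16 - 4*s)) = sqrt(-16 + m - 4*s))
I(L, D) = 34 + D - L
1/(60391 + I(-116, Q(2, 11))) = 1/(60391 + (34 + sqrt(-16 + 11 - 4*2) - 1*(-116))) = 1/(60391 + (34 + sqrt(-16 + 11 - 8) + 116)) = 1/(60391 + (34 + sqrt(-13) + 116)) = 1/(60391 + (34 + I*sqrt(13) + 116)) = 1/(60391 + (150 + I*sqrt(13))) = 1/(60541 + I*sqrt(13))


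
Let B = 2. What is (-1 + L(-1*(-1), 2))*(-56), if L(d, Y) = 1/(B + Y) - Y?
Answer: 154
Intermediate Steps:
L(d, Y) = 1/(2 + Y) - Y
(-1 + L(-1*(-1), 2))*(-56) = (-1 + (1 - 1*2² - 2*2)/(2 + 2))*(-56) = (-1 + (1 - 1*4 - 4)/4)*(-56) = (-1 + (1 - 4 - 4)/4)*(-56) = (-1 + (¼)*(-7))*(-56) = (-1 - 7/4)*(-56) = -11/4*(-56) = 154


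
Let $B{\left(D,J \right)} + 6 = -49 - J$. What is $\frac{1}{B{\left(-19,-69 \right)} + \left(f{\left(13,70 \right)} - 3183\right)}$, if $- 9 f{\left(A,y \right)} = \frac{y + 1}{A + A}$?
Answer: $- \frac{234}{741617} \approx -0.00031553$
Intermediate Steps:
$B{\left(D,J \right)} = -55 - J$ ($B{\left(D,J \right)} = -6 - \left(49 + J\right) = -55 - J$)
$f{\left(A,y \right)} = - \frac{1 + y}{18 A}$ ($f{\left(A,y \right)} = - \frac{\left(y + 1\right) \frac{1}{A + A}}{9} = - \frac{\left(1 + y\right) \frac{1}{2 A}}{9} = - \frac{\frac{1}{2} \frac{1}{A} \left(1 + y\right)}{9} = - \frac{1 + y}{18 A}$)
$\frac{1}{B{\left(-19,-69 \right)} + \left(f{\left(13,70 \right)} - 3183\right)} = \frac{1}{\left(-55 - -69\right) - \left(3183 - \frac{-1 - 70}{18 \cdot 13}\right)} = \frac{1}{\left(-55 + 69\right) - \left(3183 - \frac{-1 - 70}{234}\right)} = \frac{1}{14 - \left(3183 - - \frac{71}{234}\right)} = \frac{1}{14 - \frac{744893}{234}} = \frac{1}{- \frac{741617}{234}} = - \frac{234}{741617}$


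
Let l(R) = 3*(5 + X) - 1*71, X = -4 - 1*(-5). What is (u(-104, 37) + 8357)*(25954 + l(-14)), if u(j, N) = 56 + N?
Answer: 218863450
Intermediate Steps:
X = 1 (X = -4 + 5 = 1)
l(R) = -53 (l(R) = 3*(5 + 1) - 1*71 = 3*6 - 71 = 18 - 71 = -53)
(u(-104, 37) + 8357)*(25954 + l(-14)) = ((56 + 37) + 8357)*(25954 - 53) = (93 + 8357)*25901 = 8450*25901 = 218863450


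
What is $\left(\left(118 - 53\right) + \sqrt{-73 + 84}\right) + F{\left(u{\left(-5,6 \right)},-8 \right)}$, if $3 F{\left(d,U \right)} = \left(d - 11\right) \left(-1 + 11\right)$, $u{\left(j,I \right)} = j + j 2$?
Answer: $- \frac{65}{3} + \sqrt{11} \approx -18.35$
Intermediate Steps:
$u{\left(j,I \right)} = 3 j$ ($u{\left(j,I \right)} = j + 2 j = 3 j$)
$F{\left(d,U \right)} = - \frac{110}{3} + \frac{10 d}{3}$ ($F{\left(d,U \right)} = \frac{\left(d - 11\right) \left(-1 + 11\right)}{3} = \frac{\left(-11 + d\right) 10}{3} = \frac{-110 + 10 d}{3} = - \frac{110}{3} + \frac{10 d}{3}$)
$\left(\left(118 - 53\right) + \sqrt{-73 + 84}\right) + F{\left(u{\left(-5,6 \right)},-8 \right)} = \left(\left(118 - 53\right) + \sqrt{-73 + 84}\right) + \left(- \frac{110}{3} + \frac{10 \cdot 3 \left(-5\right)}{3}\right) = \left(65 + \sqrt{11}\right) + \left(- \frac{110}{3} + \frac{10}{3} \left(-15\right)\right) = \left(65 + \sqrt{11}\right) - \frac{260}{3} = - \frac{65}{3} + \sqrt{11}$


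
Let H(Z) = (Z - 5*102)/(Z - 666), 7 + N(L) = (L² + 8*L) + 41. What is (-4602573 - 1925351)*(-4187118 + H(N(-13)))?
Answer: 5165971653367460/189 ≈ 2.7333e+13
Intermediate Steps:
N(L) = 34 + L² + 8*L (N(L) = -7 + ((L² + 8*L) + 41) = -7 + (41 + L² + 8*L) = 34 + L² + 8*L)
H(Z) = (-510 + Z)/(-666 + Z) (H(Z) = (Z - 510)/(-666 + Z) = (-510 + Z)/(-666 + Z))
(-4602573 - 1925351)*(-4187118 + H(N(-13))) = (-4602573 - 1925351)*(-4187118 + (-510 + (34 + (-13)² + 8*(-13)))/(-666 + (34 + (-13)² + 8*(-13)))) = -6527924*(-4187118 + (-510 + (34 + 169 - 104))/(-666 + (34 + 169 - 104))) = -6527924*(-4187118 + (-510 + 99)/(-666 + 99)) = -6527924*(-4187118 - 411/(-567)) = -6527924*(-4187118 - 1/567*(-411)) = -6527924*(-4187118 + 137/189) = -6527924*(-791365165/189) = 5165971653367460/189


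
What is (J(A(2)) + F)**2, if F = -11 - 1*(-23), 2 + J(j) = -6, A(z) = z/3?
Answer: 16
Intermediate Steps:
A(z) = z/3 (A(z) = z*(1/3) = z/3)
J(j) = -8 (J(j) = -2 - 6 = -8)
F = 12 (F = -11 + 23 = 12)
(J(A(2)) + F)**2 = (-8 + 12)**2 = 4**2 = 16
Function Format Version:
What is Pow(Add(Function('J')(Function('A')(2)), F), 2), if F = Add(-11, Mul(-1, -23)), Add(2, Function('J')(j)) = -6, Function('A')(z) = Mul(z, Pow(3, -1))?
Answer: 16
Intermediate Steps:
Function('A')(z) = Mul(Rational(1, 3), z) (Function('A')(z) = Mul(z, Rational(1, 3)) = Mul(Rational(1, 3), z))
Function('J')(j) = -8 (Function('J')(j) = Add(-2, -6) = -8)
F = 12 (F = Add(-11, 23) = 12)
Pow(Add(Function('J')(Function('A')(2)), F), 2) = Pow(Add(-8, 12), 2) = Pow(4, 2) = 16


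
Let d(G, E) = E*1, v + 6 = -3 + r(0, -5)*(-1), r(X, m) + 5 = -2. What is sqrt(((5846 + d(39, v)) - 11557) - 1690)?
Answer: I*sqrt(7403) ≈ 86.041*I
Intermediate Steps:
r(X, m) = -7 (r(X, m) = -5 - 2 = -7)
v = -2 (v = -6 + (-3 - 7*(-1)) = -6 + (-3 + 7) = -6 + 4 = -2)
d(G, E) = E
sqrt(((5846 + d(39, v)) - 11557) - 1690) = sqrt(((5846 - 2) - 11557) - 1690) = sqrt((5844 - 11557) - 1690) = sqrt(-5713 - 1690) = sqrt(-7403) = I*sqrt(7403)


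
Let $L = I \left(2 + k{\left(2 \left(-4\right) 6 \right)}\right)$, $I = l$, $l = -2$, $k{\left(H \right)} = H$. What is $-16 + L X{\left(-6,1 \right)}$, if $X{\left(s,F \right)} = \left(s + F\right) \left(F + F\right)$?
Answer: $-936$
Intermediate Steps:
$I = -2$
$L = 92$ ($L = - 2 \left(2 + 2 \left(-4\right) 6\right) = - 2 \left(2 - 48\right) = \left(-2\right) \left(-46\right) = 92$)
$X{\left(s,F \right)} = 2 F \left(F + s\right)$ ($X{\left(s,F \right)} = \left(F + s\right) 2 F = 2 F \left(F + s\right)$)
$-16 + L X{\left(-6,1 \right)} = -16 + 92 \cdot 2 \cdot 1 \left(1 - 6\right) = -16 + 92 \cdot 2 \cdot 1 \left(-5\right) = -16 + 92 \left(-10\right) = -16 - 920 = -936$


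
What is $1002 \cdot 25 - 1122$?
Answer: $23928$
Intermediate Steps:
$1002 \cdot 25 - 1122 = 25050 - 1122 = 23928$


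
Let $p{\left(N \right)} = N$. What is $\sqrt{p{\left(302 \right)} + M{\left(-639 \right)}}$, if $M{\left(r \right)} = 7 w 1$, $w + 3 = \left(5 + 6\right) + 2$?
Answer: $2 \sqrt{93} \approx 19.287$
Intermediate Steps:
$w = 10$ ($w = -3 + \left(\left(5 + 6\right) + 2\right) = -3 + \left(11 + 2\right) = -3 + 13 = 10$)
$M{\left(r \right)} = 70$ ($M{\left(r \right)} = 7 \cdot 10 \cdot 1 = 70 \cdot 1 = 70$)
$\sqrt{p{\left(302 \right)} + M{\left(-639 \right)}} = \sqrt{302 + 70} = \sqrt{372} = 2 \sqrt{93}$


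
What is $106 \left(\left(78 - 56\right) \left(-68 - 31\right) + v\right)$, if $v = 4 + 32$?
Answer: $-227052$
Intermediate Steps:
$v = 36$
$106 \left(\left(78 - 56\right) \left(-68 - 31\right) + v\right) = 106 \left(\left(78 - 56\right) \left(-68 - 31\right) + 36\right) = 106 \left(22 \left(-99\right) + 36\right) = 106 \left(-2178 + 36\right) = 106 \left(-2142\right) = -227052$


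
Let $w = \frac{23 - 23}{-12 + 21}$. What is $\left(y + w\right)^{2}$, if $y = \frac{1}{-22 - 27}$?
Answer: $\frac{1}{2401} \approx 0.00041649$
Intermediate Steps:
$y = - \frac{1}{49}$ ($y = \frac{1}{-49} = - \frac{1}{49} \approx -0.020408$)
$w = 0$ ($w = \frac{0}{9} = 0 \cdot \frac{1}{9} = 0$)
$\left(y + w\right)^{2} = \left(- \frac{1}{49} + 0\right)^{2} = \left(- \frac{1}{49}\right)^{2} = \frac{1}{2401}$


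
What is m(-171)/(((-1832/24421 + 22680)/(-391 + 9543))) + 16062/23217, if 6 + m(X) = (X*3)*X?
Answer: 9482799699536918/267898277567 ≈ 35397.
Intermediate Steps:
m(X) = -6 + 3*X**2 (m(X) = -6 + (X*3)*X = -6 + (3*X)*X = -6 + 3*X**2)
m(-171)/(((-1832/24421 + 22680)/(-391 + 9543))) + 16062/23217 = (-6 + 3*(-171)**2)/(((-1832/24421 + 22680)/(-391 + 9543))) + 16062/23217 = (-6 + 3*29241)/(((-1832*1/24421 + 22680)/9152)) + 16062*(1/23217) = (-6 + 87723)/(((-1832/24421 + 22680)*(1/9152))) + 5354/7739 = 87717/(((553866448/24421)*(1/9152))) + 5354/7739 = 87717/(34616653/13968812) + 5354/7739 = 87717*(13968812/34616653) + 5354/7739 = 1225302282204/34616653 + 5354/7739 = 9482799699536918/267898277567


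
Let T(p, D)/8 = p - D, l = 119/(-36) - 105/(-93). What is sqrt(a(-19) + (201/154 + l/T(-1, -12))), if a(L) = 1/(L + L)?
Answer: sqrt(1485875939086)/1088472 ≈ 1.1199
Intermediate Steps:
l = -2429/1116 (l = 119*(-1/36) - 105*(-1/93) = -119/36 + 35/31 = -2429/1116 ≈ -2.1765)
T(p, D) = -8*D + 8*p (T(p, D) = 8*(p - D) = -8*D + 8*p)
a(L) = 1/(2*L)
sqrt(a(-19) + (201/154 + l/T(-1, -12))) = sqrt((1/2)/(-19) + (201/154 - 2429/(1116*(-8*(-12) + 8*(-1))))) = sqrt((1/2)*(-1/19) + (201*(1/154) - 2429/(1116*(96 - 8)))) = sqrt(-1/38 + (201/154 - 2429/1116/88)) = sqrt(-1/38 + (201/154 - 2429/1116*1/88)) = sqrt(-1/38 + (201/154 - 2429/98208)) = sqrt(-1/38 + 880261/687456) = sqrt(16381231/13061664) = sqrt(1485875939086)/1088472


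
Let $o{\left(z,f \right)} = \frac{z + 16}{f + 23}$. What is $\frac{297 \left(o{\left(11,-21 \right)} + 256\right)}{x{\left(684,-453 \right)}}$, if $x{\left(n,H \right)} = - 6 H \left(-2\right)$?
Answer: $- \frac{17787}{1208} \approx -14.724$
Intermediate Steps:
$x{\left(n,H \right)} = 12 H$
$o{\left(z,f \right)} = \frac{16 + z}{23 + f}$
$\frac{297 \left(o{\left(11,-21 \right)} + 256\right)}{x{\left(684,-453 \right)}} = \frac{297 \left(\frac{16 + 11}{23 - 21} + 256\right)}{12 \left(-453\right)} = \frac{297 \left(\frac{1}{2} \cdot 27 + 256\right)}{-5436} = 297 \left(\frac{1}{2} \cdot 27 + 256\right) \left(- \frac{1}{5436}\right) = 297 \left(\frac{27}{2} + 256\right) \left(- \frac{1}{5436}\right) = 297 \cdot \frac{539}{2} \left(- \frac{1}{5436}\right) = \frac{160083}{2} \left(- \frac{1}{5436}\right) = - \frac{17787}{1208}$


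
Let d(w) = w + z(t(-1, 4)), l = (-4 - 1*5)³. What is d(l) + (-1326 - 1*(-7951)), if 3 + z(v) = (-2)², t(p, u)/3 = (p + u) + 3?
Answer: 5897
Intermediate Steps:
t(p, u) = 9 + 3*p + 3*u (t(p, u) = 3*((p + u) + 3) = 3*(3 + p + u) = 9 + 3*p + 3*u)
l = -729 (l = (-4 - 5)³ = (-9)³ = -729)
z(v) = 1 (z(v) = -3 + (-2)² = -3 + 4 = 1)
d(w) = 1 + w (d(w) = w + 1 = 1 + w)
d(l) + (-1326 - 1*(-7951)) = (1 - 729) + (-1326 - 1*(-7951)) = -728 + (-1326 + 7951) = -728 + 6625 = 5897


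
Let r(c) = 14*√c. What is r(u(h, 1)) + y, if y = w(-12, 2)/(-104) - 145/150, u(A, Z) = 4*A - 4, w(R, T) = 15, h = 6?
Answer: -1733/1560 + 28*√5 ≈ 61.499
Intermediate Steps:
u(A, Z) = -4 + 4*A
y = -1733/1560 (y = 15/(-104) - 145/150 = 15*(-1/104) - 145*1/150 = -15/104 - 29/30 = -1733/1560 ≈ -1.1109)
r(u(h, 1)) + y = 14*√(-4 + 4*6) - 1733/1560 = 14*√(-4 + 24) - 1733/1560 = 14*√20 - 1733/1560 = 14*(2*√5) - 1733/1560 = 28*√5 - 1733/1560 = -1733/1560 + 28*√5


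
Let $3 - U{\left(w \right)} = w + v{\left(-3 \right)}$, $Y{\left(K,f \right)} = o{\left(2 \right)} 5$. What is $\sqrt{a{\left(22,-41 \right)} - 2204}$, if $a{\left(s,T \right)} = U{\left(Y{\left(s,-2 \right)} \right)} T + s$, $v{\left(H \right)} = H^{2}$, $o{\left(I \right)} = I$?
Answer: $i \sqrt{1526} \approx 39.064 i$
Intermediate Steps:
$Y{\left(K,f \right)} = 10$ ($Y{\left(K,f \right)} = 2 \cdot 5 = 10$)
$U{\left(w \right)} = -6 - w$ ($U{\left(w \right)} = 3 - \left(w + \left(-3\right)^{2}\right) = 3 - \left(w + 9\right) = 3 - \left(9 + w\right) = -6 - w$)
$a{\left(s,T \right)} = s - 16 T$ ($a{\left(s,T \right)} = \left(-6 - 10\right) T + s = - 16 T + s = s - 16 T$)
$\sqrt{a{\left(22,-41 \right)} - 2204} = \sqrt{\left(22 - -656\right) - 2204} = \sqrt{\left(22 + 656\right) - 2204} = \sqrt{678 - 2204} = \sqrt{-1526} = i \sqrt{1526}$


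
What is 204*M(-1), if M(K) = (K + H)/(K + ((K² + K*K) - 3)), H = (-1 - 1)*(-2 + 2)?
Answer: 102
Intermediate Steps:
H = 0 (H = -2*0 = 0)
M(K) = K/(-3 + K + 2*K²) (M(K) = (K + 0)/(K + ((K² + K*K) - 3)) = K/(K + ((K² + K²) - 3)) = K/(K + (2*K² - 3)) = K/(K + (-3 + 2*K²)) = K/(-3 + K + 2*K²))
204*M(-1) = 204*(-1/(-3 - 1 + 2*(-1)²)) = 204*(-1/(-3 - 1 + 2*1)) = 204*(-1/(-3 - 1 + 2)) = 204*(-1/(-2)) = 204*(-1*(-½)) = 204*(½) = 102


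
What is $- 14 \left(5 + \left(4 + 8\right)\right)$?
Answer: $-238$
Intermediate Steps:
$- 14 \left(5 + \left(4 + 8\right)\right) = - 14 \left(5 + 12\right) = \left(-14\right) 17 = -238$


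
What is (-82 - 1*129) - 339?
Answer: -550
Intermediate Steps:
(-82 - 1*129) - 339 = (-82 - 129) - 339 = -211 - 339 = -550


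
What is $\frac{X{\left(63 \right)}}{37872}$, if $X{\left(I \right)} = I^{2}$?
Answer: $\frac{441}{4208} \approx 0.1048$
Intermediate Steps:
$\frac{X{\left(63 \right)}}{37872} = \frac{63^{2}}{37872} = 3969 \cdot \frac{1}{37872} = \frac{441}{4208}$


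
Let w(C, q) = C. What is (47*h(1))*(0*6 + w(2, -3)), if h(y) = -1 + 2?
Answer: 94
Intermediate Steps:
h(y) = 1
(47*h(1))*(0*6 + w(2, -3)) = (47*1)*(0*6 + 2) = 47*(0 + 2) = 47*2 = 94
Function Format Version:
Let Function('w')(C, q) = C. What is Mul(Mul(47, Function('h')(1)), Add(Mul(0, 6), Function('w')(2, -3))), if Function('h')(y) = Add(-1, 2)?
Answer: 94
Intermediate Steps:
Function('h')(y) = 1
Mul(Mul(47, Function('h')(1)), Add(Mul(0, 6), Function('w')(2, -3))) = Mul(Mul(47, 1), Add(Mul(0, 6), 2)) = Mul(47, Add(0, 2)) = Mul(47, 2) = 94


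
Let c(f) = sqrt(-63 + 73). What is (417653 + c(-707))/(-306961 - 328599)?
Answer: -417653/635560 - sqrt(10)/635560 ≈ -0.65715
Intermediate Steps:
c(f) = sqrt(10)
(417653 + c(-707))/(-306961 - 328599) = (417653 + sqrt(10))/(-306961 - 328599) = (417653 + sqrt(10))/(-635560) = (417653 + sqrt(10))*(-1/635560) = -417653/635560 - sqrt(10)/635560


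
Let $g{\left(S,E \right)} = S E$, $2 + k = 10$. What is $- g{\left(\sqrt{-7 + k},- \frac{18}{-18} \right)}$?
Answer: $-1$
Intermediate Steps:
$k = 8$ ($k = -2 + 10 = 8$)
$g{\left(S,E \right)} = E S$
$- g{\left(\sqrt{-7 + k},- \frac{18}{-18} \right)} = - - \frac{18}{-18} \sqrt{-7 + 8} = - \left(-18\right) \left(- \frac{1}{18}\right) \sqrt{1} = - 1 \cdot 1 = \left(-1\right) 1 = -1$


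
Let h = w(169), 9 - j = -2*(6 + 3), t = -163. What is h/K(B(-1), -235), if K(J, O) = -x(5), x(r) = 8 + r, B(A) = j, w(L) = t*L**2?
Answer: 358111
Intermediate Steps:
w(L) = -163*L**2
j = 27 (j = 9 - (-2)*(6 + 3) = 9 - (-2)*9 = 9 - 1*(-18) = 9 + 18 = 27)
B(A) = 27
K(J, O) = -13 (K(J, O) = -(8 + 5) = -1*13 = -13)
h = -4655443 (h = -163*169**2 = -163*28561 = -4655443)
h/K(B(-1), -235) = -4655443/(-13) = -4655443*(-1/13) = 358111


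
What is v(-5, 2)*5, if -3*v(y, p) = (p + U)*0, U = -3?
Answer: 0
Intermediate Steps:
v(y, p) = 0 (v(y, p) = -(p - 3)*0/3 = -(-3 + p)*0/3 = -⅓*0 = 0)
v(-5, 2)*5 = 0*5 = 0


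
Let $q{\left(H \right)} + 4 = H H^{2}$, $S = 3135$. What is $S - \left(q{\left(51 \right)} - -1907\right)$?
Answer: $-131419$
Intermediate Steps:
$q{\left(H \right)} = -4 + H^{3}$ ($q{\left(H \right)} = -4 + H H^{2} = -4 + H^{3}$)
$S - \left(q{\left(51 \right)} - -1907\right) = 3135 - \left(\left(-4 + 51^{3}\right) - -1907\right) = 3135 - \left(\left(-4 + 132651\right) + 1907\right) = 3135 - \left(132647 + 1907\right) = 3135 - 134554 = -131419$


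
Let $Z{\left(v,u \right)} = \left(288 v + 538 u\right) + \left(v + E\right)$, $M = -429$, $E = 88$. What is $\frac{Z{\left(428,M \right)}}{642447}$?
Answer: $- \frac{35674}{214149} \approx -0.16658$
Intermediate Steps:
$Z{\left(v,u \right)} = 88 + 289 v + 538 u$ ($Z{\left(v,u \right)} = \left(288 v + 538 u\right) + \left(v + 88\right) = \left(288 v + 538 u\right) + \left(88 + v\right) = 88 + 289 v + 538 u$)
$\frac{Z{\left(428,M \right)}}{642447} = \frac{88 + 289 \cdot 428 + 538 \left(-429\right)}{642447} = \left(88 + 123692 - 230802\right) \frac{1}{642447} = \left(-107022\right) \frac{1}{642447} = - \frac{35674}{214149}$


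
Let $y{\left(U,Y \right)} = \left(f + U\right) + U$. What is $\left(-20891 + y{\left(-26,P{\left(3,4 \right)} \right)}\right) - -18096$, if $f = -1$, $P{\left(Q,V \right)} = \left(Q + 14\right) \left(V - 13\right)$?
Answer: $-2848$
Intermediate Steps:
$P{\left(Q,V \right)} = \left(-13 + V\right) \left(14 + Q\right)$ ($P{\left(Q,V \right)} = \left(14 + Q\right) \left(-13 + V\right) = \left(-13 + V\right) \left(14 + Q\right)$)
$y{\left(U,Y \right)} = -1 + 2 U$ ($y{\left(U,Y \right)} = \left(-1 + U\right) + U = -1 + 2 U$)
$\left(-20891 + y{\left(-26,P{\left(3,4 \right)} \right)}\right) - -18096 = \left(-20891 + \left(-1 + 2 \left(-26\right)\right)\right) - -18096 = \left(-20891 - 53\right) + 18096 = -20944 + 18096 = -2848$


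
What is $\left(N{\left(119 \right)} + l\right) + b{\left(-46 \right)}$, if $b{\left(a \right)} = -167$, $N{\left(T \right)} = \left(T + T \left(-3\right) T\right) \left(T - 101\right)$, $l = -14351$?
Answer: $-777070$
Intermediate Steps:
$N{\left(T \right)} = \left(-101 + T\right) \left(T - 3 T^{2}\right)$ ($N{\left(T \right)} = \left(T + - 3 T T\right) \left(-101 + T\right) = \left(T - 3 T^{2}\right) \left(-101 + T\right) = \left(-101 + T\right) \left(T - 3 T^{2}\right)$)
$\left(N{\left(119 \right)} + l\right) + b{\left(-46 \right)} = \left(119 \left(-101 - 3 \cdot 119^{2} + 304 \cdot 119\right) - 14351\right) - 167 = \left(119 \left(-101 - 42483 + 36176\right) - 14351\right) - 167 = \left(119 \left(-6408\right) - 14351\right) - 167 = \left(-762552 - 14351\right) - 167 = -776903 - 167 = -777070$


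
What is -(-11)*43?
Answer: 473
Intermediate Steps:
-(-11)*43 = -1*(-473) = 473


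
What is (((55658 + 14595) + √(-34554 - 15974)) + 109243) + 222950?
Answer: 402446 + 4*I*√3158 ≈ 4.0245e+5 + 224.78*I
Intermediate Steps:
(((55658 + 14595) + √(-34554 - 15974)) + 109243) + 222950 = ((70253 + √(-50528)) + 109243) + 222950 = ((70253 + 4*I*√3158) + 109243) + 222950 = (179496 + 4*I*√3158) + 222950 = 402446 + 4*I*√3158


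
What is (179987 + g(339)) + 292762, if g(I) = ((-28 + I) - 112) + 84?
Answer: 473032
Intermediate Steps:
g(I) = -56 + I (g(I) = (-140 + I) + 84 = -56 + I)
(179987 + g(339)) + 292762 = (179987 + (-56 + 339)) + 292762 = (179987 + 283) + 292762 = 180270 + 292762 = 473032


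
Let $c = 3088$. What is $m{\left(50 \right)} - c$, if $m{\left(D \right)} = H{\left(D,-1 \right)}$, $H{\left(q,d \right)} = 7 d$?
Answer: $-3095$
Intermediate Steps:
$m{\left(D \right)} = -7$ ($m{\left(D \right)} = 7 \left(-1\right) = -7$)
$m{\left(50 \right)} - c = -7 - 3088 = -3095$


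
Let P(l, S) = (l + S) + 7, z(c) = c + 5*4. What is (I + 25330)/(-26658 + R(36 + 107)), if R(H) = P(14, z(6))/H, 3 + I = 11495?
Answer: -5265546/3812047 ≈ -1.3813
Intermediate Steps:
I = 11492 (I = -3 + 11495 = 11492)
z(c) = 20 + c (z(c) = c + 20 = 20 + c)
P(l, S) = 7 + S + l (P(l, S) = (S + l) + 7 = 7 + S + l)
R(H) = 47/H (R(H) = (7 + (20 + 6) + 14)/H = (7 + 26 + 14)/H = 47/H)
(I + 25330)/(-26658 + R(36 + 107)) = (11492 + 25330)/(-26658 + 47/(36 + 107)) = 36822/(-26658 + 47/143) = 36822/(-3812047/143) = 36822*(-143/3812047) = -5265546/3812047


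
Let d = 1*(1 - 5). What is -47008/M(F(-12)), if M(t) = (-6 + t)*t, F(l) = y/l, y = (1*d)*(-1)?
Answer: -423072/19 ≈ -22267.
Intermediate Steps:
d = -4 (d = 1*(-4) = -4)
y = 4 (y = (1*(-4))*(-1) = -4*(-1) = 4)
F(l) = 4/l
M(t) = t*(-6 + t)
-47008/M(F(-12)) = -47008*(-3/(-6 + 4/(-12))) = -47008*(-3/(-6 + 4*(-1/12))) = -47008*(-3/(-6 - 1/3)) = -47008/((-1/3*(-19/3))) = -47008/19/9 = -47008*9/19 = -423072/19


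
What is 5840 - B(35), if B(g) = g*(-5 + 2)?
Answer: 5945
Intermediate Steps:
B(g) = -3*g (B(g) = g*(-3) = -3*g)
5840 - B(35) = 5840 - (-3)*35 = 5840 - 1*(-105) = 5840 + 105 = 5945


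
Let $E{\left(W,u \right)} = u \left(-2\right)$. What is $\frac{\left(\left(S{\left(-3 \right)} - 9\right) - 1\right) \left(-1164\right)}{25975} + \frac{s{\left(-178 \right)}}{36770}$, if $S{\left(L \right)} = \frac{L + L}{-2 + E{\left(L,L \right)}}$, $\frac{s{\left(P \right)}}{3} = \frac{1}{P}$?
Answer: $\frac{17522419047}{34001586700} \approx 0.51534$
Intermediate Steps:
$E{\left(W,u \right)} = - 2 u$
$s{\left(P \right)} = \frac{3}{P}$
$S{\left(L \right)} = \frac{2 L}{-2 - 2 L}$ ($S{\left(L \right)} = \frac{L + L}{-2 - 2 L} = \frac{2 L}{-2 - 2 L}$)
$\frac{\left(\left(S{\left(-3 \right)} - 9\right) - 1\right) \left(-1164\right)}{25975} + \frac{s{\left(-178 \right)}}{36770} = \frac{\left(\left(\left(-1\right) \left(-3\right) \frac{1}{1 - 3} - 9\right) - 1\right) \left(-1164\right)}{25975} + \frac{3 \frac{1}{-178}}{36770} = \left(\left(\left(-1\right) \left(-3\right) \frac{1}{-2} - 9\right) - 1\right) \left(-1164\right) \frac{1}{25975} + 3 \left(- \frac{1}{178}\right) \frac{1}{36770} = \left(\left(\left(-1\right) \left(-3\right) \left(- \frac{1}{2}\right) - 9\right) - 1\right) \left(-1164\right) \frac{1}{25975} - \frac{3}{6545060} = \left(\left(- \frac{3}{2} - 9\right) - 1\right) \left(-1164\right) \frac{1}{25975} - \frac{3}{6545060} = \left(- \frac{21}{2} - 1\right) \left(-1164\right) \frac{1}{25975} - \frac{3}{6545060} = \left(- \frac{23}{2}\right) \left(-1164\right) \frac{1}{25975} - \frac{3}{6545060} = 13386 \cdot \frac{1}{25975} - \frac{3}{6545060} = \frac{13386}{25975} - \frac{3}{6545060} = \frac{17522419047}{34001586700}$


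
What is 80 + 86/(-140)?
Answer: 5557/70 ≈ 79.386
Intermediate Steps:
80 + 86/(-140) = 80 - 1/140*86 = 80 - 43/70 = 5557/70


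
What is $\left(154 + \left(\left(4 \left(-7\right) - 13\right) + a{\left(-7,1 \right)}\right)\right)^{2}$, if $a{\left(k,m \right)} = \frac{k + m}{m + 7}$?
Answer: $\frac{201601}{16} \approx 12600.0$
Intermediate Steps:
$a{\left(k,m \right)} = \frac{k + m}{7 + m}$
$\left(154 + \left(\left(4 \left(-7\right) - 13\right) + a{\left(-7,1 \right)}\right)\right)^{2} = \left(154 + \left(\left(4 \left(-7\right) - 13\right) + \frac{-7 + 1}{7 + 1}\right)\right)^{2} = \left(154 + \left(\left(-28 - 13\right) + \frac{1}{8} \left(-6\right)\right)\right)^{2} = \left(154 + \left(-41 + \frac{1}{8} \left(-6\right)\right)\right)^{2} = \left(154 - \frac{167}{4}\right)^{2} = \left(\frac{449}{4}\right)^{2} = \frac{201601}{16}$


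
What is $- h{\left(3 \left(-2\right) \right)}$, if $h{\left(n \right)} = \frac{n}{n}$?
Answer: $-1$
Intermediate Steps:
$h{\left(n \right)} = 1$
$- h{\left(3 \left(-2\right) \right)} = \left(-1\right) 1 = -1$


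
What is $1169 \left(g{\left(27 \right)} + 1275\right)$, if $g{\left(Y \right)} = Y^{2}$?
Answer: $2342676$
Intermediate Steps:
$1169 \left(g{\left(27 \right)} + 1275\right) = 1169 \left(27^{2} + 1275\right) = 1169 \left(729 + 1275\right) = 1169 \cdot 2004 = 2342676$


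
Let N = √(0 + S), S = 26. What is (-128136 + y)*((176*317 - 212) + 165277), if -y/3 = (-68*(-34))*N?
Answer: -28299732552 - 1531864152*√26 ≈ -3.6111e+10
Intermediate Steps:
N = √26 (N = √(0 + 26) = √26 ≈ 5.0990)
y = -6936*√26 (y = -3*(-68*(-34))*√26 = -6936*√26 ≈ -35367.)
(-128136 + y)*((176*317 - 212) + 165277) = (-128136 - 6936*√26)*((176*317 - 212) + 165277) = (-128136 - 6936*√26)*((55792 - 212) + 165277) = (-128136 - 6936*√26)*(55580 + 165277) = (-128136 - 6936*√26)*220857 = -28299732552 - 1531864152*√26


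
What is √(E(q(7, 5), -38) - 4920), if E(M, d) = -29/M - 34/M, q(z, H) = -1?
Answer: I*√4857 ≈ 69.692*I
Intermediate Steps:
E(M, d) = -63/M
√(E(q(7, 5), -38) - 4920) = √(-63/(-1) - 4920) = √(-63*(-1) - 4920) = √(63 - 4920) = √(-4857) = I*√4857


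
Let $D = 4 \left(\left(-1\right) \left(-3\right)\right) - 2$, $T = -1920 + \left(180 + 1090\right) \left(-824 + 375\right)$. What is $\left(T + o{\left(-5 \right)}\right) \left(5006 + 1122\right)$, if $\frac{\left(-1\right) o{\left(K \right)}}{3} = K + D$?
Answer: $-3506227120$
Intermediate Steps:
$T = -572150$ ($T = -1920 + 1270 \left(-449\right) = -1920 - 570230 = -572150$)
$D = 10$ ($D = 4 \cdot 3 - 2 = 12 - 2 = 10$)
$o{\left(K \right)} = -30 - 3 K$ ($o{\left(K \right)} = - 3 \left(K + 10\right) = - 3 \left(10 + K\right) = -30 - 3 K$)
$\left(T + o{\left(-5 \right)}\right) \left(5006 + 1122\right) = \left(-572150 - 15\right) \left(5006 + 1122\right) = \left(-572150 + \left(-30 + 15\right)\right) 6128 = \left(-572150 - 15\right) 6128 = \left(-572165\right) 6128 = -3506227120$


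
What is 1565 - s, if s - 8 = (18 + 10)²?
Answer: 773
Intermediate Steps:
s = 792 (s = 8 + (18 + 10)² = 8 + 28² = 8 + 784 = 792)
1565 - s = 1565 - 1*792 = 1565 - 792 = 773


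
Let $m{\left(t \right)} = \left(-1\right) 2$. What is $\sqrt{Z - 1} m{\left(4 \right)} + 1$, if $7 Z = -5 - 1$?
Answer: $1 - \frac{2 i \sqrt{91}}{7} \approx 1.0 - 2.7255 i$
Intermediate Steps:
$Z = - \frac{6}{7}$ ($Z = \frac{-5 - 1}{7} = \frac{1}{7} \left(-6\right) = - \frac{6}{7} \approx -0.85714$)
$m{\left(t \right)} = -2$
$\sqrt{Z - 1} m{\left(4 \right)} + 1 = \sqrt{- \frac{6}{7} - 1} \left(-2\right) + 1 = \sqrt{- \frac{13}{7}} \left(-2\right) + 1 = \frac{i \sqrt{91}}{7} \left(-2\right) + 1 = - \frac{2 i \sqrt{91}}{7} + 1 = 1 - \frac{2 i \sqrt{91}}{7}$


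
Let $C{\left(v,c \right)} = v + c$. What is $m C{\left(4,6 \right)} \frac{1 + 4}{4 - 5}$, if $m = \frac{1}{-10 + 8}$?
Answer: $25$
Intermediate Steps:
$m = - \frac{1}{2}$ ($m = \frac{1}{-2} = - \frac{1}{2} \approx -0.5$)
$C{\left(v,c \right)} = c + v$
$m C{\left(4,6 \right)} \frac{1 + 4}{4 - 5} = - \frac{6 + 4}{2} \frac{1 + 4}{4 - 5} = \left(- \frac{1}{2}\right) 10 \frac{5}{-1} = - 5 \cdot 5 \left(-1\right) = \left(-5\right) \left(-5\right) = 25$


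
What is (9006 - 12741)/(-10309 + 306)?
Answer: 3735/10003 ≈ 0.37339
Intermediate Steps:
(9006 - 12741)/(-10309 + 306) = -3735/(-10003) = -3735*(-1/10003) = 3735/10003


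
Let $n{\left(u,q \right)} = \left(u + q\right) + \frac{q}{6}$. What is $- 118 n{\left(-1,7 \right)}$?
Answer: $- \frac{2537}{3} \approx -845.67$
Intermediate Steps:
$n{\left(u,q \right)} = u + \frac{7 q}{6}$ ($n{\left(u,q \right)} = \left(q + u\right) + q \frac{1}{6} = \left(q + u\right) + \frac{q}{6} = u + \frac{7 q}{6}$)
$- 118 n{\left(-1,7 \right)} = - 118 \left(-1 + \frac{7}{6} \cdot 7\right) = - 118 \left(-1 + \frac{49}{6}\right) = \left(-118\right) \frac{43}{6} = - \frac{2537}{3}$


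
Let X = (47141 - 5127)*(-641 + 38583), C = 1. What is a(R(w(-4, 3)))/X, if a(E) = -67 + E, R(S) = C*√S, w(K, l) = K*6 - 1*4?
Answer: -67/1594095188 + I*√7/797047594 ≈ -4.203e-8 + 3.3194e-9*I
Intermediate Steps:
w(K, l) = -4 + 6*K (w(K, l) = 6*K - 4 = -4 + 6*K)
R(S) = √S (R(S) = 1*√S = √S)
X = 1594095188 (X = 42014*37942 = 1594095188)
a(R(w(-4, 3)))/X = (-67 + √(-4 + 6*(-4)))/1594095188 = (-67 + √(-4 - 24))*(1/1594095188) = (-67 + √(-28))*(1/1594095188) = (-67 + 2*I*√7)*(1/1594095188) = -67/1594095188 + I*√7/797047594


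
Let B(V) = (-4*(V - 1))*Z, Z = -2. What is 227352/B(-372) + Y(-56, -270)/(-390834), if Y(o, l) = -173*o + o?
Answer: -5555352091/72890541 ≈ -76.215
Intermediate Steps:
Y(o, l) = -172*o
B(V) = -8 + 8*V (B(V) = -4*(V - 1)*(-2) = -4*(-1 + V)*(-2) = (4 - 4*V)*(-2) = -8 + 8*V)
227352/B(-372) + Y(-56, -270)/(-390834) = 227352/(-8 + 8*(-372)) - 172*(-56)/(-390834) = 227352/(-8 - 2976) + 9632*(-1/390834) = 227352/(-2984) - 4816/195417 = 227352*(-1/2984) - 4816/195417 = -28419/373 - 4816/195417 = -5555352091/72890541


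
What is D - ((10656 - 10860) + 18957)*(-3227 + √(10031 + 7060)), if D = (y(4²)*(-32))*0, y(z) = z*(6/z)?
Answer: 60515931 - 168777*√211 ≈ 5.8064e+7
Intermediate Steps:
y(z) = 6
D = 0 (D = (6*(-32))*0 = -192*0 = 0)
D - ((10656 - 10860) + 18957)*(-3227 + √(10031 + 7060)) = 0 - ((10656 - 10860) + 18957)*(-3227 + √(10031 + 7060)) = 0 - (-204 + 18957)*(-3227 + √17091) = 0 - 18753*(-3227 + 9*√211) = 0 - (-60515931 + 168777*√211) = 0 + (60515931 - 168777*√211) = 60515931 - 168777*√211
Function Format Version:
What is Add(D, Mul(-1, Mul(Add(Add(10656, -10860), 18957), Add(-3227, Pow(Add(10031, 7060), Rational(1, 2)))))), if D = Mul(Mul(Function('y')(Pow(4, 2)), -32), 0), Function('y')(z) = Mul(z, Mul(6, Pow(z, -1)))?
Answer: Add(60515931, Mul(-168777, Pow(211, Rational(1, 2)))) ≈ 5.8064e+7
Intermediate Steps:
Function('y')(z) = 6
D = 0 (D = Mul(Mul(6, -32), 0) = Mul(-192, 0) = 0)
Add(D, Mul(-1, Mul(Add(Add(10656, -10860), 18957), Add(-3227, Pow(Add(10031, 7060), Rational(1, 2)))))) = Add(0, Mul(-1, Mul(Add(Add(10656, -10860), 18957), Add(-3227, Pow(Add(10031, 7060), Rational(1, 2)))))) = Add(0, Mul(-1, Mul(Add(-204, 18957), Add(-3227, Pow(17091, Rational(1, 2)))))) = Add(0, Mul(-1, Mul(18753, Add(-3227, Mul(9, Pow(211, Rational(1, 2))))))) = Add(0, Mul(-1, Add(-60515931, Mul(168777, Pow(211, Rational(1, 2)))))) = Add(0, Add(60515931, Mul(-168777, Pow(211, Rational(1, 2))))) = Add(60515931, Mul(-168777, Pow(211, Rational(1, 2))))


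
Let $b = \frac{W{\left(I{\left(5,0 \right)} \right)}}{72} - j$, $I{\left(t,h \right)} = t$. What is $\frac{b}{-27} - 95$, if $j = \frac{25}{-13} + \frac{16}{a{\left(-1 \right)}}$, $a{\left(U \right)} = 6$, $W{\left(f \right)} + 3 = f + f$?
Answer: $- \frac{2400235}{25272} \approx -94.976$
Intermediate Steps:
$W{\left(f \right)} = -3 + 2 f$ ($W{\left(f \right)} = -3 + \left(f + f\right) = -3 + 2 f$)
$j = \frac{29}{39}$ ($j = \frac{25}{-13} + \frac{16}{6} = 25 \left(- \frac{1}{13}\right) + 16 \cdot \frac{1}{6} = - \frac{25}{13} + \frac{8}{3} = \frac{29}{39} \approx 0.74359$)
$b = - \frac{605}{936}$ ($b = \frac{-3 + 2 \cdot 5}{72} - \frac{29}{39} = \left(-3 + 10\right) \frac{1}{72} - \frac{29}{39} = 7 \cdot \frac{1}{72} - \frac{29}{39} = \frac{7}{72} - \frac{29}{39} = - \frac{605}{936} \approx -0.64637$)
$\frac{b}{-27} - 95 = - \frac{605}{936 \left(-27\right)} - 95 = \left(- \frac{605}{936}\right) \left(- \frac{1}{27}\right) - 95 = \frac{605}{25272} - 95 = - \frac{2400235}{25272}$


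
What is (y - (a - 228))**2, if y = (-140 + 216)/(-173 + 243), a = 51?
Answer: 38850289/1225 ≈ 31715.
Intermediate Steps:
y = 38/35 (y = 76/70 = 76*(1/70) = 38/35 ≈ 1.0857)
(y - (a - 228))**2 = (38/35 - (51 - 228))**2 = (38/35 - 1*(-177))**2 = (38/35 + 177)**2 = (6233/35)**2 = 38850289/1225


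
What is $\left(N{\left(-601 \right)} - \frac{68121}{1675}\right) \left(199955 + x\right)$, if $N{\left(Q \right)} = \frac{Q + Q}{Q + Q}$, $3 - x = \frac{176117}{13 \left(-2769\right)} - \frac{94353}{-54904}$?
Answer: $- \frac{13129700455878442013}{1655217653700} \approx -7.9323 \cdot 10^{6}$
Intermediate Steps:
$x = \frac{12202240691}{1976379288}$ ($x = 3 - \left(\frac{176117}{13 \left(-2769\right)} - \frac{94353}{-54904}\right) = 3 - \left(\frac{176117}{-35997} - - \frac{94353}{54904}\right) = 3 - \left(176117 \left(- \frac{1}{35997}\right) + \frac{94353}{54904}\right) = 3 - \left(- \frac{176117}{35997} + \frac{94353}{54904}\right) = 3 - - \frac{6273102827}{1976379288} = 3 + \frac{6273102827}{1976379288} = \frac{12202240691}{1976379288} \approx 6.174$)
$N{\left(Q \right)} = 1$ ($N{\left(Q \right)} = \frac{2 Q}{2 Q} = 2 Q \frac{1}{2 Q} = 1$)
$\left(N{\left(-601 \right)} - \frac{68121}{1675}\right) \left(199955 + x\right) = \left(1 - \frac{68121}{1675}\right) \left(199955 + \frac{12202240691}{1976379288}\right) = \left(1 - \frac{68121}{1675}\right) \frac{395199122772731}{1976379288} = \left(- \frac{66446}{1675}\right) \frac{395199122772731}{1976379288} = - \frac{13129700455878442013}{1655217653700}$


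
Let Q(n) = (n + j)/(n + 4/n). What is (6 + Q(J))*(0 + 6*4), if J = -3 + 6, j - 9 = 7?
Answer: 3240/13 ≈ 249.23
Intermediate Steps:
j = 16 (j = 9 + 7 = 16)
J = 3
Q(n) = (16 + n)/(n + 4/n) (Q(n) = (n + 16)/(n + 4/n) = (16 + n)/(n + 4/n))
(6 + Q(J))*(0 + 6*4) = (6 + 3*(16 + 3)/(4 + 3²))*(0 + 6*4) = (6 + 3*19/(4 + 9))*(0 + 24) = (6 + 3*19/13)*24 = (6 + 3*(1/13)*19)*24 = (6 + 57/13)*24 = (135/13)*24 = 3240/13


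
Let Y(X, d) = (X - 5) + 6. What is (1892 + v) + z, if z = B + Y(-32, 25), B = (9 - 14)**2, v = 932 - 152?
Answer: 2666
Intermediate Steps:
Y(X, d) = 1 + X (Y(X, d) = (-5 + X) + 6 = 1 + X)
v = 780
B = 25 (B = (-5)**2 = 25)
z = -6 (z = 25 + (1 - 32) = 25 - 31 = -6)
(1892 + v) + z = (1892 + 780) - 6 = 2672 - 6 = 2666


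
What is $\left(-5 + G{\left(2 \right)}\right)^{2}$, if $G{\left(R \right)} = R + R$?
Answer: $1$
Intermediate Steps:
$G{\left(R \right)} = 2 R$
$\left(-5 + G{\left(2 \right)}\right)^{2} = \left(-5 + 2 \cdot 2\right)^{2} = \left(-5 + 4\right)^{2} = \left(-1\right)^{2} = 1$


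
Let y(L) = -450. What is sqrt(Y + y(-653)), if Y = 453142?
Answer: 2*sqrt(113173) ≈ 672.82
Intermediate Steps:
sqrt(Y + y(-653)) = sqrt(453142 - 450) = sqrt(452692) = 2*sqrt(113173)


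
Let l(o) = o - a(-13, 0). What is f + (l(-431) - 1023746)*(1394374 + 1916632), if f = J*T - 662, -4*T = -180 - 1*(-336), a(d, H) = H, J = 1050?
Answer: -3391056233674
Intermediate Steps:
l(o) = o (l(o) = o - 1*0 = o + 0 = o)
T = -39 (T = -(-180 - 1*(-336))/4 = -(-180 + 336)/4 = -1/4*156 = -39)
f = -41612 (f = 1050*(-39) - 662 = -40950 - 662 = -41612)
f + (l(-431) - 1023746)*(1394374 + 1916632) = -41612 + (-431 - 1023746)*(1394374 + 1916632) = -41612 - 1024177*3311006 = -41612 - 3391056192062 = -3391056233674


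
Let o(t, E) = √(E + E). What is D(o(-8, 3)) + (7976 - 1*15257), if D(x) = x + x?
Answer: -7281 + 2*√6 ≈ -7276.1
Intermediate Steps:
o(t, E) = √2*√E (o(t, E) = √(2*E) = √2*√E)
D(x) = 2*x
D(o(-8, 3)) + (7976 - 1*15257) = 2*(√2*√3) + (7976 - 1*15257) = 2*√6 + (7976 - 15257) = 2*√6 - 7281 = -7281 + 2*√6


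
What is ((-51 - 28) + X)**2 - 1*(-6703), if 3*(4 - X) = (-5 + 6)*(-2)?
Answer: 110056/9 ≈ 12228.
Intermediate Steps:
X = 14/3 (X = 4 - (-5 + 6)*(-2)/3 = 4 - (-2)/3 = 4 - 1/3*(-2) = 4 + 2/3 = 14/3 ≈ 4.6667)
((-51 - 28) + X)**2 - 1*(-6703) = ((-51 - 28) + 14/3)**2 - 1*(-6703) = (-79 + 14/3)**2 + 6703 = (-223/3)**2 + 6703 = 49729/9 + 6703 = 110056/9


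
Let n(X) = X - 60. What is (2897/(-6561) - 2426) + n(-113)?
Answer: -17054936/6561 ≈ -2599.4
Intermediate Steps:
n(X) = -60 + X
(2897/(-6561) - 2426) + n(-113) = (2897/(-6561) - 2426) + (-60 - 113) = (2897*(-1/6561) - 2426) - 173 = (-2897/6561 - 2426) - 173 = -15919883/6561 - 173 = -17054936/6561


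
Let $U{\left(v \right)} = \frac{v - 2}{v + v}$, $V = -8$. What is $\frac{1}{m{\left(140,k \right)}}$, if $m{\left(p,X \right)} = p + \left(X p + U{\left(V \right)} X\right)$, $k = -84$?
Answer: $- \frac{2}{23345} \approx -8.5671 \cdot 10^{-5}$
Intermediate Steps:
$U{\left(v \right)} = \frac{-2 + v}{2 v}$
$m{\left(p,X \right)} = p + \frac{5 X}{8} + X p$ ($m{\left(p,X \right)} = p + \left(X p + \frac{-2 - 8}{2 \left(-8\right)} X\right) = p + \left(X p + \frac{1}{2} \left(- \frac{1}{8}\right) \left(-10\right) X\right) = p + \left(X p + \frac{5 X}{8}\right) = p + \left(\frac{5 X}{8} + X p\right) = p + \frac{5 X}{8} + X p$)
$\frac{1}{m{\left(140,k \right)}} = \frac{1}{140 + \frac{5}{8} \left(-84\right) - 11760} = \frac{1}{140 - \frac{105}{2} - 11760} = \frac{1}{- \frac{23345}{2}} = - \frac{2}{23345}$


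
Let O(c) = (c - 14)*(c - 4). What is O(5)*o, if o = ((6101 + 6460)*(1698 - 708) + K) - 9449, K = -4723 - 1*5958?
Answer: -111737340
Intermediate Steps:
K = -10681 (K = -4723 - 5958 = -10681)
O(c) = (-14 + c)*(-4 + c)
o = 12415260 (o = ((6101 + 6460)*(1698 - 708) - 10681) - 9449 = (12561*990 - 10681) - 9449 = (12435390 - 10681) - 9449 = 12424709 - 9449 = 12415260)
O(5)*o = (56 + 5**2 - 18*5)*12415260 = (56 + 25 - 90)*12415260 = -9*12415260 = -111737340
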